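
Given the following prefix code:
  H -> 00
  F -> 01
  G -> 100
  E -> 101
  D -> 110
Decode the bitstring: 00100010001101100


Decoding step by step:
Bits 00 -> H
Bits 100 -> G
Bits 01 -> F
Bits 00 -> H
Bits 01 -> F
Bits 101 -> E
Bits 100 -> G


Decoded message: HGFHFEG


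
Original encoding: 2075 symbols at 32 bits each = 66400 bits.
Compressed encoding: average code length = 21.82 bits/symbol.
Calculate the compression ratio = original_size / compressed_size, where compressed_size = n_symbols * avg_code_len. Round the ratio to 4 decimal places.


original_size = n_symbols * orig_bits = 2075 * 32 = 66400 bits
compressed_size = n_symbols * avg_code_len = 2075 * 21.82 = 45276.5 bits
ratio = original_size / compressed_size = 66400 / 45276.5 = 1.4665

Compression ratio = 1.4665


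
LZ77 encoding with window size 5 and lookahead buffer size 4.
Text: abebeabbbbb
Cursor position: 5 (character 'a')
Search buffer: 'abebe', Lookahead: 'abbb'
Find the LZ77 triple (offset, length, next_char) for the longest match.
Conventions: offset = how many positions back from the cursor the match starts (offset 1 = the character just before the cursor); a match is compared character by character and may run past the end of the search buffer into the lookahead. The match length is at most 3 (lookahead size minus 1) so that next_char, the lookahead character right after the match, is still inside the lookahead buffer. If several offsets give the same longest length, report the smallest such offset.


Try each offset into the search buffer:
  offset=1 (pos 4, char 'e'): match length 0
  offset=2 (pos 3, char 'b'): match length 0
  offset=3 (pos 2, char 'e'): match length 0
  offset=4 (pos 1, char 'b'): match length 0
  offset=5 (pos 0, char 'a'): match length 2
Longest match has length 2 at offset 5.
next_char = character at position 5 + 2 = 7 -> 'b'

Best match: offset=5, length=2 (matching 'ab' starting at position 0)
LZ77 triple: (5, 2, 'b')


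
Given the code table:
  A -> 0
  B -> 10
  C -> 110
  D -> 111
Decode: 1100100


Decoding:
110 -> C
0 -> A
10 -> B
0 -> A


Result: CABA


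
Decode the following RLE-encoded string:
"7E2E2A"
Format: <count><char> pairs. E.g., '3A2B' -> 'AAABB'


Expanding each <count><char> pair:
  7E -> 'EEEEEEE'
  2E -> 'EE'
  2A -> 'AA'

Decoded = EEEEEEEEEAA


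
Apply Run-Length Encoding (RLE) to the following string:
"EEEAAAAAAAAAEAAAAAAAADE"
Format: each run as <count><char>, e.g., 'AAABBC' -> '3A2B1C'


Scanning runs left to right:
  i=0: run of 'E' x 3 -> '3E'
  i=3: run of 'A' x 9 -> '9A'
  i=12: run of 'E' x 1 -> '1E'
  i=13: run of 'A' x 8 -> '8A'
  i=21: run of 'D' x 1 -> '1D'
  i=22: run of 'E' x 1 -> '1E'

RLE = 3E9A1E8A1D1E


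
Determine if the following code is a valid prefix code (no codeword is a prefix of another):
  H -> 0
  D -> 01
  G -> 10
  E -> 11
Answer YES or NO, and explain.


Checking each pair (does one codeword prefix another?):
  H='0' vs D='01': prefix -- VIOLATION

NO -- this is NOT a valid prefix code. H (0) is a prefix of D (01).


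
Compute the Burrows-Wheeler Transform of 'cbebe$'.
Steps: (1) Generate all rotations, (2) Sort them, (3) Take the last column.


Rotations (sorted):
  0: $cbebe -> last char: e
  1: be$cbe -> last char: e
  2: bebe$c -> last char: c
  3: cbebe$ -> last char: $
  4: e$cbeb -> last char: b
  5: ebe$cb -> last char: b


BWT = eec$bb


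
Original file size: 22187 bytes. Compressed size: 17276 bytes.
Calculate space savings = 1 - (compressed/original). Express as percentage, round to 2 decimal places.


ratio = compressed/original = 17276/22187 = 0.778654
savings = 1 - ratio = 1 - 0.778654 = 0.221346
as a percentage: 0.221346 * 100 = 22.13%

Space savings = 1 - 17276/22187 = 22.13%


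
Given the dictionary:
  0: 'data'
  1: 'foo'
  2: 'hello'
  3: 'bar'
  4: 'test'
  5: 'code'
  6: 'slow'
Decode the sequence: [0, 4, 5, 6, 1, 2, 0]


Look up each index in the dictionary:
  0 -> 'data'
  4 -> 'test'
  5 -> 'code'
  6 -> 'slow'
  1 -> 'foo'
  2 -> 'hello'
  0 -> 'data'

Decoded: "data test code slow foo hello data"


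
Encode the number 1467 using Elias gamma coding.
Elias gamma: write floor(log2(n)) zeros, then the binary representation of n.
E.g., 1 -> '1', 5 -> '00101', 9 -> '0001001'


num_bits = floor(log2(1467)) + 1 = 11
leading_zeros = num_bits - 1 = 10
binary(1467) = 10110111011

Elias gamma(1467) = '0000000000' + '10110111011' = 000000000010110111011 (21 bits)


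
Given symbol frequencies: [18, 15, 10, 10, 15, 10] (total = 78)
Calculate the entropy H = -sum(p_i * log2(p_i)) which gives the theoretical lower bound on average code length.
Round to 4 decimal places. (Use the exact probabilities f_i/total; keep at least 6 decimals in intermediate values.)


Per-symbol terms -p_i * log2(p_i) with p_i = f_i/78:
  p = 18/78 = 0.230769: log2(p) = -2.115477, -p*log2(p) = 0.488187
  p = 15/78 = 0.192308: log2(p) = -2.378512, -p*log2(p) = 0.457406
  p = 10/78 = 0.128205: log2(p) = -2.963474, -p*log2(p) = 0.379933
  p = 10/78 = 0.128205: log2(p) = -2.963474, -p*log2(p) = 0.379933
  p = 15/78 = 0.192308: log2(p) = -2.378512, -p*log2(p) = 0.457406
  p = 10/78 = 0.128205: log2(p) = -2.963474, -p*log2(p) = 0.379933
H = 0.488187 + 0.457406 + 0.379933 + 0.379933 + 0.457406 + 0.379933 = 2.542798

H = 2.5428 bits/symbol


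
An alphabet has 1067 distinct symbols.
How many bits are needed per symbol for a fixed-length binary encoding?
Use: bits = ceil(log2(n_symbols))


log2(1067) = 10.0593
Bracket: 2^10 = 1024 < 1067 <= 2^11 = 2048
So ceil(log2(1067)) = 11

bits = ceil(log2(1067)) = ceil(10.0593) = 11 bits


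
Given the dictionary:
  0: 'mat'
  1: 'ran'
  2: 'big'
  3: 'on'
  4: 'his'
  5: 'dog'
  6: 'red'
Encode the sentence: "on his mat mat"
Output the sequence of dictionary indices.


Look up each word in the dictionary:
  'on' -> 3
  'his' -> 4
  'mat' -> 0
  'mat' -> 0

Encoded: [3, 4, 0, 0]


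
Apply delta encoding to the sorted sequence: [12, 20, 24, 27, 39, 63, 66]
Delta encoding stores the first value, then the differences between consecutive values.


First value: 12
Deltas:
  20 - 12 = 8
  24 - 20 = 4
  27 - 24 = 3
  39 - 27 = 12
  63 - 39 = 24
  66 - 63 = 3


Delta encoded: [12, 8, 4, 3, 12, 24, 3]


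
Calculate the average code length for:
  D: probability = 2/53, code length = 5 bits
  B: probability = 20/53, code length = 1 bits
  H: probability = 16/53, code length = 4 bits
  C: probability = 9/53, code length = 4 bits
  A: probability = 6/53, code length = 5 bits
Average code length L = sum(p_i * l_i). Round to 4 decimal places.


Weighted contributions p_i * l_i:
  D: (2/53) * 5 = 10/53
  B: (20/53) * 1 = 20/53
  H: (16/53) * 4 = 64/53
  C: (9/53) * 4 = 36/53
  A: (6/53) * 5 = 30/53
Sum = (10 + 20 + 64 + 36 + 30)/53 = 160/53

L = 160/53 = 3.0189 bits/symbol


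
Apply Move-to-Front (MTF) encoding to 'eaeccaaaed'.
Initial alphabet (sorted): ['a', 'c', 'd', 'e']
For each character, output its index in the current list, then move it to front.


MTF encoding:
'e': index 3 in ['a', 'c', 'd', 'e'] -> ['e', 'a', 'c', 'd']
'a': index 1 in ['e', 'a', 'c', 'd'] -> ['a', 'e', 'c', 'd']
'e': index 1 in ['a', 'e', 'c', 'd'] -> ['e', 'a', 'c', 'd']
'c': index 2 in ['e', 'a', 'c', 'd'] -> ['c', 'e', 'a', 'd']
'c': index 0 in ['c', 'e', 'a', 'd'] -> ['c', 'e', 'a', 'd']
'a': index 2 in ['c', 'e', 'a', 'd'] -> ['a', 'c', 'e', 'd']
'a': index 0 in ['a', 'c', 'e', 'd'] -> ['a', 'c', 'e', 'd']
'a': index 0 in ['a', 'c', 'e', 'd'] -> ['a', 'c', 'e', 'd']
'e': index 2 in ['a', 'c', 'e', 'd'] -> ['e', 'a', 'c', 'd']
'd': index 3 in ['e', 'a', 'c', 'd'] -> ['d', 'e', 'a', 'c']


Output: [3, 1, 1, 2, 0, 2, 0, 0, 2, 3]


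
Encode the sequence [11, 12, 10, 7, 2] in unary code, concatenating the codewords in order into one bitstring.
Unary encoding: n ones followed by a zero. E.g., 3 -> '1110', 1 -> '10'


Encode each number as n ones followed by a terminating 0:
  11 -> 111111111110 (12 bits)
  12 -> 1111111111110 (13 bits)
  10 -> 11111111110 (11 bits)
  7 -> 11111110 (8 bits)
  2 -> 110 (3 bits)
Total length = 12 + 13 + 11 + 8 + 3 = 47 bits.

Unary([11, 12, 10, 7, 2]) = 11111111111011111111111101111111111011111110110 (47 bits)


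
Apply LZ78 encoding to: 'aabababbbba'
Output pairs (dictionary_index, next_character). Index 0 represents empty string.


LZ78 encoding steps:
Dictionary: {0: ''}
Step 1: w='' (idx 0), next='a' -> output (0, 'a'), add 'a' as idx 1
Step 2: w='a' (idx 1), next='b' -> output (1, 'b'), add 'ab' as idx 2
Step 3: w='ab' (idx 2), next='a' -> output (2, 'a'), add 'aba' as idx 3
Step 4: w='' (idx 0), next='b' -> output (0, 'b'), add 'b' as idx 4
Step 5: w='b' (idx 4), next='b' -> output (4, 'b'), add 'bb' as idx 5
Step 6: w='b' (idx 4), next='a' -> output (4, 'a'), add 'ba' as idx 6


Encoded: [(0, 'a'), (1, 'b'), (2, 'a'), (0, 'b'), (4, 'b'), (4, 'a')]


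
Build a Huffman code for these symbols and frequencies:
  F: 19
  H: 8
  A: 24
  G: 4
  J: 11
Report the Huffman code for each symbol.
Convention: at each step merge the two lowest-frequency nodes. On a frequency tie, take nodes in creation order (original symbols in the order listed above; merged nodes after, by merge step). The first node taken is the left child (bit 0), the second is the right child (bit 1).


Huffman tree construction:
Step 1: Merge G(4) + H(8) = 12
Step 2: Merge J(11) + (G+H)(12) = 23
Step 3: Merge F(19) + (J+(G+H))(23) = 42
Step 4: Merge A(24) + (F+(J+(G+H)))(42) = 66
Read each symbol's code off the tree from the root (left child = 0, right child = 1).

Codes:
  F: 10 (length 2)
  H: 1111 (length 4)
  A: 0 (length 1)
  G: 1110 (length 4)
  J: 110 (length 3)
Average code length: 143/66 = 2.1667 bits/symbol


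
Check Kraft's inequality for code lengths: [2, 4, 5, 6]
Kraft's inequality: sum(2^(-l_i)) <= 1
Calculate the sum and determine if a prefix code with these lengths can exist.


Sum = 2^(-2) + 2^(-4) + 2^(-5) + 2^(-6)
    = 0.25 + 0.0625 + 0.03125 + 0.015625
    = 23/64 = 0.359375
Since 0.359375 <= 1, Kraft's inequality IS satisfied.
A prefix code with these lengths CAN exist.

Kraft sum = 0.359375. Satisfied.


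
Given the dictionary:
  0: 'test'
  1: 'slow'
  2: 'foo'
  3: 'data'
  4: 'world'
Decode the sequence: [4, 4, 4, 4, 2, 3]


Look up each index in the dictionary:
  4 -> 'world'
  4 -> 'world'
  4 -> 'world'
  4 -> 'world'
  2 -> 'foo'
  3 -> 'data'

Decoded: "world world world world foo data"


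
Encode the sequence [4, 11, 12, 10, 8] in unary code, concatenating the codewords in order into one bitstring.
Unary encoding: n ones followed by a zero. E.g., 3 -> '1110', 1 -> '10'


Encode each number as n ones followed by a terminating 0:
  4 -> 11110 (5 bits)
  11 -> 111111111110 (12 bits)
  12 -> 1111111111110 (13 bits)
  10 -> 11111111110 (11 bits)
  8 -> 111111110 (9 bits)
Total length = 5 + 12 + 13 + 11 + 9 = 50 bits.

Unary([4, 11, 12, 10, 8]) = 11110111111111110111111111111011111111110111111110 (50 bits)


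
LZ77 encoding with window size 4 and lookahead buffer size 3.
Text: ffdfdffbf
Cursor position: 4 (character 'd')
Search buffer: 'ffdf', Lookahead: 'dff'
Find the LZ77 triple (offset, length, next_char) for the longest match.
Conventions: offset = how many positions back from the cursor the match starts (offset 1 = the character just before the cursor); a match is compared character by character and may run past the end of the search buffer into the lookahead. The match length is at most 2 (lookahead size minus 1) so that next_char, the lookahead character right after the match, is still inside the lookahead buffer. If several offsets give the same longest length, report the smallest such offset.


Try each offset into the search buffer:
  offset=1 (pos 3, char 'f'): match length 0
  offset=2 (pos 2, char 'd'): match length 2
  offset=3 (pos 1, char 'f'): match length 0
  offset=4 (pos 0, char 'f'): match length 0
Longest match has length 2 at offset 2.
next_char = character at position 4 + 2 = 6 -> 'f'

Best match: offset=2, length=2 (matching 'df' starting at position 2)
LZ77 triple: (2, 2, 'f')


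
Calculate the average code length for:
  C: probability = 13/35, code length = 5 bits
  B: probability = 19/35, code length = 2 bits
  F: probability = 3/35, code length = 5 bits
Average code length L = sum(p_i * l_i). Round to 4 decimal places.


Weighted contributions p_i * l_i:
  C: (13/35) * 5 = 65/35
  B: (19/35) * 2 = 38/35
  F: (3/35) * 5 = 15/35
Sum = (65 + 38 + 15)/35 = 118/35

L = 118/35 = 3.3714 bits/symbol


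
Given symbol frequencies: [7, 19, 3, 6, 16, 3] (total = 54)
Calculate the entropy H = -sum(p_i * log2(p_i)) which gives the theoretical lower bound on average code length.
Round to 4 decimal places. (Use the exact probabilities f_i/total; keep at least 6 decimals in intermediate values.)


Per-symbol terms -p_i * log2(p_i) with p_i = f_i/54:
  p = 7/54 = 0.129630: log2(p) = -2.947533, -p*log2(p) = 0.382088
  p = 19/54 = 0.351852: log2(p) = -1.506960, -p*log2(p) = 0.530227
  p = 3/54 = 0.055556: log2(p) = -4.169925, -p*log2(p) = 0.231663
  p = 6/54 = 0.111111: log2(p) = -3.169925, -p*log2(p) = 0.352214
  p = 16/54 = 0.296296: log2(p) = -1.754888, -p*log2(p) = 0.519967
  p = 3/54 = 0.055556: log2(p) = -4.169925, -p*log2(p) = 0.231663
H = 0.382088 + 0.530227 + 0.231663 + 0.352214 + 0.519967 + 0.231663 = 2.247822

H = 2.2478 bits/symbol


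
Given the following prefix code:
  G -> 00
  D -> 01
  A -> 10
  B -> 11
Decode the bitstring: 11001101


Decoding step by step:
Bits 11 -> B
Bits 00 -> G
Bits 11 -> B
Bits 01 -> D


Decoded message: BGBD


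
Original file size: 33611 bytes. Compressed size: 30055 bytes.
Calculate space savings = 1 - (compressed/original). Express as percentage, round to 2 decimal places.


ratio = compressed/original = 30055/33611 = 0.894201
savings = 1 - ratio = 1 - 0.894201 = 0.105799
as a percentage: 0.105799 * 100 = 10.58%

Space savings = 1 - 30055/33611 = 10.58%


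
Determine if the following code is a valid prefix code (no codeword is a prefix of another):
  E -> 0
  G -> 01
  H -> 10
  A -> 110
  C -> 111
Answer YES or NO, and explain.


Checking each pair (does one codeword prefix another?):
  E='0' vs G='01': prefix -- VIOLATION

NO -- this is NOT a valid prefix code. E (0) is a prefix of G (01).


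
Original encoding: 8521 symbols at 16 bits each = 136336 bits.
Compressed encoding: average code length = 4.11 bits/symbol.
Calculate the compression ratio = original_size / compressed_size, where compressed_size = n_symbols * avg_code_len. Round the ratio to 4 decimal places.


original_size = n_symbols * orig_bits = 8521 * 16 = 136336 bits
compressed_size = n_symbols * avg_code_len = 8521 * 4.11 = 35021.31 bits
ratio = original_size / compressed_size = 136336 / 35021.31 = 3.8929

Compression ratio = 3.8929


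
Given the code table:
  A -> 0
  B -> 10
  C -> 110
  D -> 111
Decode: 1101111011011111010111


Decoding:
110 -> C
111 -> D
10 -> B
110 -> C
111 -> D
110 -> C
10 -> B
111 -> D


Result: CDBCDCBD


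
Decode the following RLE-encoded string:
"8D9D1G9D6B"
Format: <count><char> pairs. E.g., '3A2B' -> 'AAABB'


Expanding each <count><char> pair:
  8D -> 'DDDDDDDD'
  9D -> 'DDDDDDDDD'
  1G -> 'G'
  9D -> 'DDDDDDDDD'
  6B -> 'BBBBBB'

Decoded = DDDDDDDDDDDDDDDDDGDDDDDDDDDBBBBBB


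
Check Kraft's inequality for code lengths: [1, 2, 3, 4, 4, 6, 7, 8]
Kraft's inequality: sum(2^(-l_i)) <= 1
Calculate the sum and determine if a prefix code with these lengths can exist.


Sum = 2^(-1) + 2^(-2) + 2^(-3) + 2^(-4) + 2^(-4) + 2^(-6) + 2^(-7) + 2^(-8)
    = 0.5 + 0.25 + 0.125 + 0.0625 + 0.0625 + 0.015625 + 0.0078125 + 0.00390625
    = 263/256 = 1.02734375
Since 1.02734375 > 1, Kraft's inequality is NOT satisfied.
A prefix code with these lengths CANNOT exist.

Kraft sum = 1.02734375. Not satisfied.


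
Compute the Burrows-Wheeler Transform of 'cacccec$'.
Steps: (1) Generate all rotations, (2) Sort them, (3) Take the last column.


Rotations (sorted):
  0: $cacccec -> last char: c
  1: acccec$c -> last char: c
  2: c$caccce -> last char: e
  3: cacccec$ -> last char: $
  4: cccec$ca -> last char: a
  5: ccec$cac -> last char: c
  6: cec$cacc -> last char: c
  7: ec$caccc -> last char: c


BWT = cce$accc


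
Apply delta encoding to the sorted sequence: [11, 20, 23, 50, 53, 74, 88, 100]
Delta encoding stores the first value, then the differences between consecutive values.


First value: 11
Deltas:
  20 - 11 = 9
  23 - 20 = 3
  50 - 23 = 27
  53 - 50 = 3
  74 - 53 = 21
  88 - 74 = 14
  100 - 88 = 12


Delta encoded: [11, 9, 3, 27, 3, 21, 14, 12]


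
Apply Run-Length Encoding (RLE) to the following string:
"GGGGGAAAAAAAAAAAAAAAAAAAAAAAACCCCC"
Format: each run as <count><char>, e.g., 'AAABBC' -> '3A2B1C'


Scanning runs left to right:
  i=0: run of 'G' x 5 -> '5G'
  i=5: run of 'A' x 24 -> '24A'
  i=29: run of 'C' x 5 -> '5C'

RLE = 5G24A5C


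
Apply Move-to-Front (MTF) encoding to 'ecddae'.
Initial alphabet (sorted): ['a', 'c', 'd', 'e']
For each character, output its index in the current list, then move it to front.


MTF encoding:
'e': index 3 in ['a', 'c', 'd', 'e'] -> ['e', 'a', 'c', 'd']
'c': index 2 in ['e', 'a', 'c', 'd'] -> ['c', 'e', 'a', 'd']
'd': index 3 in ['c', 'e', 'a', 'd'] -> ['d', 'c', 'e', 'a']
'd': index 0 in ['d', 'c', 'e', 'a'] -> ['d', 'c', 'e', 'a']
'a': index 3 in ['d', 'c', 'e', 'a'] -> ['a', 'd', 'c', 'e']
'e': index 3 in ['a', 'd', 'c', 'e'] -> ['e', 'a', 'd', 'c']


Output: [3, 2, 3, 0, 3, 3]


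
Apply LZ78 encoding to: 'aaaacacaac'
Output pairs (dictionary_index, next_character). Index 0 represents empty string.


LZ78 encoding steps:
Dictionary: {0: ''}
Step 1: w='' (idx 0), next='a' -> output (0, 'a'), add 'a' as idx 1
Step 2: w='a' (idx 1), next='a' -> output (1, 'a'), add 'aa' as idx 2
Step 3: w='a' (idx 1), next='c' -> output (1, 'c'), add 'ac' as idx 3
Step 4: w='ac' (idx 3), next='a' -> output (3, 'a'), add 'aca' as idx 4
Step 5: w='ac' (idx 3), end of input -> output (3, '')


Encoded: [(0, 'a'), (1, 'a'), (1, 'c'), (3, 'a'), (3, '')]


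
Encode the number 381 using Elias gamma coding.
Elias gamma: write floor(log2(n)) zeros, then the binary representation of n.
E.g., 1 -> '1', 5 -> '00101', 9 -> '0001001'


num_bits = floor(log2(381)) + 1 = 9
leading_zeros = num_bits - 1 = 8
binary(381) = 101111101

Elias gamma(381) = '00000000' + '101111101' = 00000000101111101 (17 bits)


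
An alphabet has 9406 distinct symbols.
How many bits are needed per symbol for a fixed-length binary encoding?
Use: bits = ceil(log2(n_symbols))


log2(9406) = 13.1994
Bracket: 2^13 = 8192 < 9406 <= 2^14 = 16384
So ceil(log2(9406)) = 14

bits = ceil(log2(9406)) = ceil(13.1994) = 14 bits


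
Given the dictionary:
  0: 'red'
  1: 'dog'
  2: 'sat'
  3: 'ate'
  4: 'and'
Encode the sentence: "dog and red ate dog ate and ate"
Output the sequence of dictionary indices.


Look up each word in the dictionary:
  'dog' -> 1
  'and' -> 4
  'red' -> 0
  'ate' -> 3
  'dog' -> 1
  'ate' -> 3
  'and' -> 4
  'ate' -> 3

Encoded: [1, 4, 0, 3, 1, 3, 4, 3]


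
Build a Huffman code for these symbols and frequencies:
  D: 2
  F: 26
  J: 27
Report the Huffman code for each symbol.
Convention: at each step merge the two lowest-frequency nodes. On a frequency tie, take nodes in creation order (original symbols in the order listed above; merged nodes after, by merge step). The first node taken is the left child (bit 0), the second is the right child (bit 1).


Huffman tree construction:
Step 1: Merge D(2) + F(26) = 28
Step 2: Merge J(27) + (D+F)(28) = 55
Read each symbol's code off the tree from the root (left child = 0, right child = 1).

Codes:
  D: 10 (length 2)
  F: 11 (length 2)
  J: 0 (length 1)
Average code length: 83/55 = 1.5091 bits/symbol


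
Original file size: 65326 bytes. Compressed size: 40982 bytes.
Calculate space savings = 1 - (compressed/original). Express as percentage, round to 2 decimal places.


ratio = compressed/original = 40982/65326 = 0.627346
savings = 1 - ratio = 1 - 0.627346 = 0.372654
as a percentage: 0.372654 * 100 = 37.27%

Space savings = 1 - 40982/65326 = 37.27%


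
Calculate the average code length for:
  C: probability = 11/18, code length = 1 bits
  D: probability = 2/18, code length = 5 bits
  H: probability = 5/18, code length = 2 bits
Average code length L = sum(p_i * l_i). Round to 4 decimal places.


Weighted contributions p_i * l_i:
  C: (11/18) * 1 = 11/18
  D: (2/18) * 5 = 10/18
  H: (5/18) * 2 = 10/18
Sum = (11 + 10 + 10)/18 = 31/18

L = 31/18 = 1.7222 bits/symbol


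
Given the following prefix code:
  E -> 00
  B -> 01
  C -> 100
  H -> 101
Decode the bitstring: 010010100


Decoding step by step:
Bits 01 -> B
Bits 00 -> E
Bits 101 -> H
Bits 00 -> E


Decoded message: BEHE


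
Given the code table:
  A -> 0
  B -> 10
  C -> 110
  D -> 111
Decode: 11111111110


Decoding:
111 -> D
111 -> D
111 -> D
10 -> B


Result: DDDB


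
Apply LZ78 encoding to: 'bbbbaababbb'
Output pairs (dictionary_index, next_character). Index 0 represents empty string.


LZ78 encoding steps:
Dictionary: {0: ''}
Step 1: w='' (idx 0), next='b' -> output (0, 'b'), add 'b' as idx 1
Step 2: w='b' (idx 1), next='b' -> output (1, 'b'), add 'bb' as idx 2
Step 3: w='b' (idx 1), next='a' -> output (1, 'a'), add 'ba' as idx 3
Step 4: w='' (idx 0), next='a' -> output (0, 'a'), add 'a' as idx 4
Step 5: w='ba' (idx 3), next='b' -> output (3, 'b'), add 'bab' as idx 5
Step 6: w='bb' (idx 2), end of input -> output (2, '')


Encoded: [(0, 'b'), (1, 'b'), (1, 'a'), (0, 'a'), (3, 'b'), (2, '')]


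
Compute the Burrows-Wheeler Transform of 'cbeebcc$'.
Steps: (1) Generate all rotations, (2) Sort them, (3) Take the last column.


Rotations (sorted):
  0: $cbeebcc -> last char: c
  1: bcc$cbee -> last char: e
  2: beebcc$c -> last char: c
  3: c$cbeebc -> last char: c
  4: cbeebcc$ -> last char: $
  5: cc$cbeeb -> last char: b
  6: ebcc$cbe -> last char: e
  7: eebcc$cb -> last char: b


BWT = cecc$beb


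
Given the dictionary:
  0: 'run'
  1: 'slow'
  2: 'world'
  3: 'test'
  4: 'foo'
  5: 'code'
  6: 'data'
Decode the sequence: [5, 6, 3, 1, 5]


Look up each index in the dictionary:
  5 -> 'code'
  6 -> 'data'
  3 -> 'test'
  1 -> 'slow'
  5 -> 'code'

Decoded: "code data test slow code"


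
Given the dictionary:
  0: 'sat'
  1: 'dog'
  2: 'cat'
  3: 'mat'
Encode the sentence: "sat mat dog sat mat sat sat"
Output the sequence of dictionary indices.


Look up each word in the dictionary:
  'sat' -> 0
  'mat' -> 3
  'dog' -> 1
  'sat' -> 0
  'mat' -> 3
  'sat' -> 0
  'sat' -> 0

Encoded: [0, 3, 1, 0, 3, 0, 0]


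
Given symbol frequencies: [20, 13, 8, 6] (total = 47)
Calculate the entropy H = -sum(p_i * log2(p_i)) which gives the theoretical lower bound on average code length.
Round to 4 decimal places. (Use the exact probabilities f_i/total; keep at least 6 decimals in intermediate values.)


Per-symbol terms -p_i * log2(p_i) with p_i = f_i/47:
  p = 20/47 = 0.425532: log2(p) = -1.232661, -p*log2(p) = 0.524536
  p = 13/47 = 0.276596: log2(p) = -1.854149, -p*log2(p) = 0.512850
  p = 8/47 = 0.170213: log2(p) = -2.554589, -p*log2(p) = 0.434824
  p = 6/47 = 0.127660: log2(p) = -2.969626, -p*log2(p) = 0.379101
H = 0.524536 + 0.512850 + 0.434824 + 0.379101 = 1.851311

H = 1.8513 bits/symbol


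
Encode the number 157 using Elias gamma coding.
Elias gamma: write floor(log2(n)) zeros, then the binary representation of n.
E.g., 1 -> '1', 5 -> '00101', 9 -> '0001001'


num_bits = floor(log2(157)) + 1 = 8
leading_zeros = num_bits - 1 = 7
binary(157) = 10011101

Elias gamma(157) = '0000000' + '10011101' = 000000010011101 (15 bits)


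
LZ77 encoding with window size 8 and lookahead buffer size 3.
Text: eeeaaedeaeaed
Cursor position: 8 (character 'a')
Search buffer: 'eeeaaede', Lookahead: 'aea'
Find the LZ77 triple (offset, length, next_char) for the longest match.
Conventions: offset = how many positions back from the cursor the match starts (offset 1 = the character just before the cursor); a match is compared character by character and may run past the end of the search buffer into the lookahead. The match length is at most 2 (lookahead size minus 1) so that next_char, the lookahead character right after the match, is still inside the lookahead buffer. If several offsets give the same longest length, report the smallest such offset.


Try each offset into the search buffer:
  offset=1 (pos 7, char 'e'): match length 0
  offset=2 (pos 6, char 'd'): match length 0
  offset=3 (pos 5, char 'e'): match length 0
  offset=4 (pos 4, char 'a'): match length 2
  offset=5 (pos 3, char 'a'): match length 1
  offset=6 (pos 2, char 'e'): match length 0
  offset=7 (pos 1, char 'e'): match length 0
  offset=8 (pos 0, char 'e'): match length 0
Longest match has length 2 at offset 4.
next_char = character at position 8 + 2 = 10 -> 'a'

Best match: offset=4, length=2 (matching 'ae' starting at position 4)
LZ77 triple: (4, 2, 'a')


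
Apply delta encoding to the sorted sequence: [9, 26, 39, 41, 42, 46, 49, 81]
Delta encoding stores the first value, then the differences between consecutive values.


First value: 9
Deltas:
  26 - 9 = 17
  39 - 26 = 13
  41 - 39 = 2
  42 - 41 = 1
  46 - 42 = 4
  49 - 46 = 3
  81 - 49 = 32


Delta encoded: [9, 17, 13, 2, 1, 4, 3, 32]


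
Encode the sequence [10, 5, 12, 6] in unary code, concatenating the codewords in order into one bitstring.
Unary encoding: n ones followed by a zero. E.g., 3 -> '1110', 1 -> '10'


Encode each number as n ones followed by a terminating 0:
  10 -> 11111111110 (11 bits)
  5 -> 111110 (6 bits)
  12 -> 1111111111110 (13 bits)
  6 -> 1111110 (7 bits)
Total length = 11 + 6 + 13 + 7 = 37 bits.

Unary([10, 5, 12, 6]) = 1111111111011111011111111111101111110 (37 bits)


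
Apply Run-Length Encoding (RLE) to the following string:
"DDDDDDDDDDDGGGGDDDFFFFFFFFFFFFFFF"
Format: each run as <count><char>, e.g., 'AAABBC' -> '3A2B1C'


Scanning runs left to right:
  i=0: run of 'D' x 11 -> '11D'
  i=11: run of 'G' x 4 -> '4G'
  i=15: run of 'D' x 3 -> '3D'
  i=18: run of 'F' x 15 -> '15F'

RLE = 11D4G3D15F


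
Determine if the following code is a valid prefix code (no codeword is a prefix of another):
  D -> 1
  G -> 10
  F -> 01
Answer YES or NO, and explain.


Checking each pair (does one codeword prefix another?):
  D='1' vs G='10': prefix -- VIOLATION

NO -- this is NOT a valid prefix code. D (1) is a prefix of G (10).


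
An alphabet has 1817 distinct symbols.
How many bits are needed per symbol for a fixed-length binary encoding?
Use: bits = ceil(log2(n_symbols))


log2(1817) = 10.8273
Bracket: 2^10 = 1024 < 1817 <= 2^11 = 2048
So ceil(log2(1817)) = 11

bits = ceil(log2(1817)) = ceil(10.8273) = 11 bits


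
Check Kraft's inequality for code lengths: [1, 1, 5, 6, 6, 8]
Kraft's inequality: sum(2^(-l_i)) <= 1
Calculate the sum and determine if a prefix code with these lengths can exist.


Sum = 2^(-1) + 2^(-1) + 2^(-5) + 2^(-6) + 2^(-6) + 2^(-8)
    = 0.5 + 0.5 + 0.03125 + 0.015625 + 0.015625 + 0.00390625
    = 273/256 = 1.06640625
Since 1.06640625 > 1, Kraft's inequality is NOT satisfied.
A prefix code with these lengths CANNOT exist.

Kraft sum = 1.06640625. Not satisfied.


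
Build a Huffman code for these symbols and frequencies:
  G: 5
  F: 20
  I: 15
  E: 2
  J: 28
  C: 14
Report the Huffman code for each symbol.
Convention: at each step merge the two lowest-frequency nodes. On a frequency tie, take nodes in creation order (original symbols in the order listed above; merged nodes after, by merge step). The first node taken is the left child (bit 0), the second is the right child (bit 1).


Huffman tree construction:
Step 1: Merge E(2) + G(5) = 7
Step 2: Merge (E+G)(7) + C(14) = 21
Step 3: Merge I(15) + F(20) = 35
Step 4: Merge ((E+G)+C)(21) + J(28) = 49
Step 5: Merge (I+F)(35) + (((E+G)+C)+J)(49) = 84
Read each symbol's code off the tree from the root (left child = 0, right child = 1).

Codes:
  G: 1001 (length 4)
  F: 01 (length 2)
  I: 00 (length 2)
  E: 1000 (length 4)
  J: 11 (length 2)
  C: 101 (length 3)
Average code length: 196/84 = 2.3333 bits/symbol


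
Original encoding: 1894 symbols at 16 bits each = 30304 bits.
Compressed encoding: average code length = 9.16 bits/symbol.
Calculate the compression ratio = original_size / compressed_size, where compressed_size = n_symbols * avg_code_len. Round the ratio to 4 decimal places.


original_size = n_symbols * orig_bits = 1894 * 16 = 30304 bits
compressed_size = n_symbols * avg_code_len = 1894 * 9.16 = 17349.04 bits
ratio = original_size / compressed_size = 30304 / 17349.04 = 1.7467

Compression ratio = 1.7467


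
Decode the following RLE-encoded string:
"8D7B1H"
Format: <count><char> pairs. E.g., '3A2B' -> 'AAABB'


Expanding each <count><char> pair:
  8D -> 'DDDDDDDD'
  7B -> 'BBBBBBB'
  1H -> 'H'

Decoded = DDDDDDDDBBBBBBBH


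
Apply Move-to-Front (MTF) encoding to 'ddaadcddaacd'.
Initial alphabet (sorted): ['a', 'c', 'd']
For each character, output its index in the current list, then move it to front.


MTF encoding:
'd': index 2 in ['a', 'c', 'd'] -> ['d', 'a', 'c']
'd': index 0 in ['d', 'a', 'c'] -> ['d', 'a', 'c']
'a': index 1 in ['d', 'a', 'c'] -> ['a', 'd', 'c']
'a': index 0 in ['a', 'd', 'c'] -> ['a', 'd', 'c']
'd': index 1 in ['a', 'd', 'c'] -> ['d', 'a', 'c']
'c': index 2 in ['d', 'a', 'c'] -> ['c', 'd', 'a']
'd': index 1 in ['c', 'd', 'a'] -> ['d', 'c', 'a']
'd': index 0 in ['d', 'c', 'a'] -> ['d', 'c', 'a']
'a': index 2 in ['d', 'c', 'a'] -> ['a', 'd', 'c']
'a': index 0 in ['a', 'd', 'c'] -> ['a', 'd', 'c']
'c': index 2 in ['a', 'd', 'c'] -> ['c', 'a', 'd']
'd': index 2 in ['c', 'a', 'd'] -> ['d', 'c', 'a']


Output: [2, 0, 1, 0, 1, 2, 1, 0, 2, 0, 2, 2]


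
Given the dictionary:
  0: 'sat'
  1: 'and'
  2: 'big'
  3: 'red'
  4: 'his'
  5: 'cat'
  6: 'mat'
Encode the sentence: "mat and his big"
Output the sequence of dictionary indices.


Look up each word in the dictionary:
  'mat' -> 6
  'and' -> 1
  'his' -> 4
  'big' -> 2

Encoded: [6, 1, 4, 2]


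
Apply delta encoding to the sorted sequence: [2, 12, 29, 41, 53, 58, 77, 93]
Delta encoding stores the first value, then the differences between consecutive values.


First value: 2
Deltas:
  12 - 2 = 10
  29 - 12 = 17
  41 - 29 = 12
  53 - 41 = 12
  58 - 53 = 5
  77 - 58 = 19
  93 - 77 = 16


Delta encoded: [2, 10, 17, 12, 12, 5, 19, 16]


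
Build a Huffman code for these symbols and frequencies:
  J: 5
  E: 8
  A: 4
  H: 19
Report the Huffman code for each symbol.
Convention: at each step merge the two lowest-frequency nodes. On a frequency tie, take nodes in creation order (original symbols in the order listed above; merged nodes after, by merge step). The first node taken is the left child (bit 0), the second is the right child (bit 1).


Huffman tree construction:
Step 1: Merge A(4) + J(5) = 9
Step 2: Merge E(8) + (A+J)(9) = 17
Step 3: Merge (E+(A+J))(17) + H(19) = 36
Read each symbol's code off the tree from the root (left child = 0, right child = 1).

Codes:
  J: 011 (length 3)
  E: 00 (length 2)
  A: 010 (length 3)
  H: 1 (length 1)
Average code length: 62/36 = 1.7222 bits/symbol


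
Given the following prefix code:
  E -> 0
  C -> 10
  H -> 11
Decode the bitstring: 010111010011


Decoding step by step:
Bits 0 -> E
Bits 10 -> C
Bits 11 -> H
Bits 10 -> C
Bits 10 -> C
Bits 0 -> E
Bits 11 -> H


Decoded message: ECHCCEH


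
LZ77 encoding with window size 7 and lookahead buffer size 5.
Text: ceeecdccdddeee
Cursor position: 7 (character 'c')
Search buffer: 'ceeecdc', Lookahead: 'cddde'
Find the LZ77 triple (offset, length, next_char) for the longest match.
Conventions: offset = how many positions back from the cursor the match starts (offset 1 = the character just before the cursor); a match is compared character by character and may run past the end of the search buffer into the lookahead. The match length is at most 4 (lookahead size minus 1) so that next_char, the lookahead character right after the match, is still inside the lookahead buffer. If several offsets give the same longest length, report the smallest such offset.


Try each offset into the search buffer:
  offset=1 (pos 6, char 'c'): match length 1
  offset=2 (pos 5, char 'd'): match length 0
  offset=3 (pos 4, char 'c'): match length 2
  offset=4 (pos 3, char 'e'): match length 0
  offset=5 (pos 2, char 'e'): match length 0
  offset=6 (pos 1, char 'e'): match length 0
  offset=7 (pos 0, char 'c'): match length 1
Longest match has length 2 at offset 3.
next_char = character at position 7 + 2 = 9 -> 'd'

Best match: offset=3, length=2 (matching 'cd' starting at position 4)
LZ77 triple: (3, 2, 'd')


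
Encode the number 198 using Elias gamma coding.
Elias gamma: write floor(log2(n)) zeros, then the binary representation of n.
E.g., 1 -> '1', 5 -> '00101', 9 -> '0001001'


num_bits = floor(log2(198)) + 1 = 8
leading_zeros = num_bits - 1 = 7
binary(198) = 11000110

Elias gamma(198) = '0000000' + '11000110' = 000000011000110 (15 bits)


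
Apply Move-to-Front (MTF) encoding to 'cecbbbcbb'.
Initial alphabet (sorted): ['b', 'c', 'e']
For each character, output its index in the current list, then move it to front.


MTF encoding:
'c': index 1 in ['b', 'c', 'e'] -> ['c', 'b', 'e']
'e': index 2 in ['c', 'b', 'e'] -> ['e', 'c', 'b']
'c': index 1 in ['e', 'c', 'b'] -> ['c', 'e', 'b']
'b': index 2 in ['c', 'e', 'b'] -> ['b', 'c', 'e']
'b': index 0 in ['b', 'c', 'e'] -> ['b', 'c', 'e']
'b': index 0 in ['b', 'c', 'e'] -> ['b', 'c', 'e']
'c': index 1 in ['b', 'c', 'e'] -> ['c', 'b', 'e']
'b': index 1 in ['c', 'b', 'e'] -> ['b', 'c', 'e']
'b': index 0 in ['b', 'c', 'e'] -> ['b', 'c', 'e']


Output: [1, 2, 1, 2, 0, 0, 1, 1, 0]


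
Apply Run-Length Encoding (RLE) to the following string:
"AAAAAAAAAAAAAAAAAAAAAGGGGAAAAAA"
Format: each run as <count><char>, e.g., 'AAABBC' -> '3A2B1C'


Scanning runs left to right:
  i=0: run of 'A' x 21 -> '21A'
  i=21: run of 'G' x 4 -> '4G'
  i=25: run of 'A' x 6 -> '6A'

RLE = 21A4G6A


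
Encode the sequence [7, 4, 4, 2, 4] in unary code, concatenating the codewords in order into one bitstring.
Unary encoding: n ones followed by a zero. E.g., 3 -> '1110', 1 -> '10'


Encode each number as n ones followed by a terminating 0:
  7 -> 11111110 (8 bits)
  4 -> 11110 (5 bits)
  4 -> 11110 (5 bits)
  2 -> 110 (3 bits)
  4 -> 11110 (5 bits)
Total length = 8 + 5 + 5 + 3 + 5 = 26 bits.

Unary([7, 4, 4, 2, 4]) = 11111110111101111011011110 (26 bits)


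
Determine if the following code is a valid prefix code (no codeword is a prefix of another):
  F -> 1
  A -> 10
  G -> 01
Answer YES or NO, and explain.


Checking each pair (does one codeword prefix another?):
  F='1' vs A='10': prefix -- VIOLATION

NO -- this is NOT a valid prefix code. F (1) is a prefix of A (10).


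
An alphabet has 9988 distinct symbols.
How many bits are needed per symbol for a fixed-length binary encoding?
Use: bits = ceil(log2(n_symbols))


log2(9988) = 13.286
Bracket: 2^13 = 8192 < 9988 <= 2^14 = 16384
So ceil(log2(9988)) = 14

bits = ceil(log2(9988)) = ceil(13.286) = 14 bits


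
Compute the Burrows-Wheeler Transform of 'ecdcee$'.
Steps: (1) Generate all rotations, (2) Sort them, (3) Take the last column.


Rotations (sorted):
  0: $ecdcee -> last char: e
  1: cdcee$e -> last char: e
  2: cee$ecd -> last char: d
  3: dcee$ec -> last char: c
  4: e$ecdce -> last char: e
  5: ecdcee$ -> last char: $
  6: ee$ecdc -> last char: c


BWT = eedce$c


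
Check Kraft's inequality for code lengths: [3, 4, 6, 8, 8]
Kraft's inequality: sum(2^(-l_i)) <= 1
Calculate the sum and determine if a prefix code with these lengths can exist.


Sum = 2^(-3) + 2^(-4) + 2^(-6) + 2^(-8) + 2^(-8)
    = 0.125 + 0.0625 + 0.015625 + 0.00390625 + 0.00390625
    = 54/256 = 0.2109375
Since 0.2109375 <= 1, Kraft's inequality IS satisfied.
A prefix code with these lengths CAN exist.

Kraft sum = 0.2109375. Satisfied.


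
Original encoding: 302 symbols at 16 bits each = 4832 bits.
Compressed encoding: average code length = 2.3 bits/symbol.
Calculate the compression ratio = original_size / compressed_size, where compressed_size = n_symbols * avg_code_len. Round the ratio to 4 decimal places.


original_size = n_symbols * orig_bits = 302 * 16 = 4832 bits
compressed_size = n_symbols * avg_code_len = 302 * 2.3 = 694.6 bits
ratio = original_size / compressed_size = 4832 / 694.6 = 6.9565

Compression ratio = 6.9565


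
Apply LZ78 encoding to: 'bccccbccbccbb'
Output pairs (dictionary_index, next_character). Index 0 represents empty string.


LZ78 encoding steps:
Dictionary: {0: ''}
Step 1: w='' (idx 0), next='b' -> output (0, 'b'), add 'b' as idx 1
Step 2: w='' (idx 0), next='c' -> output (0, 'c'), add 'c' as idx 2
Step 3: w='c' (idx 2), next='c' -> output (2, 'c'), add 'cc' as idx 3
Step 4: w='c' (idx 2), next='b' -> output (2, 'b'), add 'cb' as idx 4
Step 5: w='cc' (idx 3), next='b' -> output (3, 'b'), add 'ccb' as idx 5
Step 6: w='ccb' (idx 5), next='b' -> output (5, 'b'), add 'ccbb' as idx 6


Encoded: [(0, 'b'), (0, 'c'), (2, 'c'), (2, 'b'), (3, 'b'), (5, 'b')]


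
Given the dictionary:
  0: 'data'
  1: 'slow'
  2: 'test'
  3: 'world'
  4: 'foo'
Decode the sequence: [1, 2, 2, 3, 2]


Look up each index in the dictionary:
  1 -> 'slow'
  2 -> 'test'
  2 -> 'test'
  3 -> 'world'
  2 -> 'test'

Decoded: "slow test test world test"


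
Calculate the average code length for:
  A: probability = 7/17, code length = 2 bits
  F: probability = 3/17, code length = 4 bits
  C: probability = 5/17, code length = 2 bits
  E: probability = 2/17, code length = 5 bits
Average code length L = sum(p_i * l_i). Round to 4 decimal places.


Weighted contributions p_i * l_i:
  A: (7/17) * 2 = 14/17
  F: (3/17) * 4 = 12/17
  C: (5/17) * 2 = 10/17
  E: (2/17) * 5 = 10/17
Sum = (14 + 12 + 10 + 10)/17 = 46/17

L = 46/17 = 2.7059 bits/symbol


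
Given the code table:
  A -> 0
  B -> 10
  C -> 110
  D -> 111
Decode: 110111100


Decoding:
110 -> C
111 -> D
10 -> B
0 -> A


Result: CDBA


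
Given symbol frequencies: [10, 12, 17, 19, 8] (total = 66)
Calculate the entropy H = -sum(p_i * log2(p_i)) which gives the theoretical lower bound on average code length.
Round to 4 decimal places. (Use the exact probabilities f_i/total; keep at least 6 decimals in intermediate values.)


Per-symbol terms -p_i * log2(p_i) with p_i = f_i/66:
  p = 10/66 = 0.151515: log2(p) = -2.722466, -p*log2(p) = 0.412495
  p = 12/66 = 0.181818: log2(p) = -2.459432, -p*log2(p) = 0.447169
  p = 17/66 = 0.257576: log2(p) = -1.956931, -p*log2(p) = 0.504058
  p = 19/66 = 0.287879: log2(p) = -1.796467, -p*log2(p) = 0.517165
  p = 8/66 = 0.121212: log2(p) = -3.044394, -p*log2(p) = 0.369017
H = 0.412495 + 0.447169 + 0.504058 + 0.517165 + 0.369017 = 2.249904

H = 2.2499 bits/symbol


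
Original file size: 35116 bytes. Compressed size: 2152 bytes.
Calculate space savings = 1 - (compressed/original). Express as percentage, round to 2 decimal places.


ratio = compressed/original = 2152/35116 = 0.061283
savings = 1 - ratio = 1 - 0.061283 = 0.938717
as a percentage: 0.938717 * 100 = 93.87%

Space savings = 1 - 2152/35116 = 93.87%


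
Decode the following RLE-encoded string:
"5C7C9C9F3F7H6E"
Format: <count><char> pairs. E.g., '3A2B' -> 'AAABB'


Expanding each <count><char> pair:
  5C -> 'CCCCC'
  7C -> 'CCCCCCC'
  9C -> 'CCCCCCCCC'
  9F -> 'FFFFFFFFF'
  3F -> 'FFF'
  7H -> 'HHHHHHH'
  6E -> 'EEEEEE'

Decoded = CCCCCCCCCCCCCCCCCCCCCFFFFFFFFFFFFHHHHHHHEEEEEE


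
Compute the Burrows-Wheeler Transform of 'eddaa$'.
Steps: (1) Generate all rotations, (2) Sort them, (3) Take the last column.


Rotations (sorted):
  0: $eddaa -> last char: a
  1: a$edda -> last char: a
  2: aa$edd -> last char: d
  3: daa$ed -> last char: d
  4: ddaa$e -> last char: e
  5: eddaa$ -> last char: $


BWT = aadde$


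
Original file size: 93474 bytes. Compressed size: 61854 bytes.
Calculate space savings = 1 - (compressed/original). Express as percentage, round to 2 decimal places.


ratio = compressed/original = 61854/93474 = 0.661724
savings = 1 - ratio = 1 - 0.661724 = 0.338276
as a percentage: 0.338276 * 100 = 33.83%

Space savings = 1 - 61854/93474 = 33.83%
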